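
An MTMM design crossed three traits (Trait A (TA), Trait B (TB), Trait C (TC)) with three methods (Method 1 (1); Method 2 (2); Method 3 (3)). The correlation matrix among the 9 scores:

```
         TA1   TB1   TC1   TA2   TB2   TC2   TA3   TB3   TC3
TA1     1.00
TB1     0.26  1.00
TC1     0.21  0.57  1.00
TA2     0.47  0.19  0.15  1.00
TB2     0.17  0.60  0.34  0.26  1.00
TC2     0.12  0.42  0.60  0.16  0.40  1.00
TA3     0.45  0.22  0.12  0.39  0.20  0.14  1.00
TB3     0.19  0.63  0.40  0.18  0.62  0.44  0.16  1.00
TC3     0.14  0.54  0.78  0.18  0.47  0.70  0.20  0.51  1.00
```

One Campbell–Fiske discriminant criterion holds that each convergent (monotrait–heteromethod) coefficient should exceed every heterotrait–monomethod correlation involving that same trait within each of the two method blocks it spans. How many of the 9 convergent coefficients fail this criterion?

0

Each convergent coefficient versus the relevant comparison correlations:
TA (methods 1·2): 0.47 vs {0.26, 0.26, 0.21, 0.16} → pass.
TA (methods 1·3): 0.45 vs {0.26, 0.16, 0.21, 0.20} → pass.
TA (methods 2·3): 0.39 vs {0.26, 0.16, 0.16, 0.20} → pass.
TB (methods 1·2): 0.60 vs {0.26, 0.26, 0.57, 0.40} → pass.
TB (methods 1·3): 0.63 vs {0.26, 0.16, 0.57, 0.51} → pass.
TB (methods 2·3): 0.62 vs {0.26, 0.16, 0.40, 0.51} → pass.
TC (methods 1·2): 0.60 vs {0.21, 0.16, 0.57, 0.40} → pass.
TC (methods 1·3): 0.78 vs {0.21, 0.20, 0.57, 0.51} → pass.
TC (methods 2·3): 0.70 vs {0.16, 0.20, 0.40, 0.51} → pass.
0 of 9 fail.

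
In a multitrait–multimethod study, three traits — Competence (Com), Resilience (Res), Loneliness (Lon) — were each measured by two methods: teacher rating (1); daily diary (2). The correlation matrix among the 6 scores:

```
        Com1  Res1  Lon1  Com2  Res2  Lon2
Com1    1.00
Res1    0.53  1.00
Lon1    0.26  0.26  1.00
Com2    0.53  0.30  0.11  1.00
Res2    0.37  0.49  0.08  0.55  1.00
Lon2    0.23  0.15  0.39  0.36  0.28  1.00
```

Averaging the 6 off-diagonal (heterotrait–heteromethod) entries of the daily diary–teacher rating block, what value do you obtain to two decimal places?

0.21

HTHM values (method 2 × method 1): 0.30, 0.11, 0.37, 0.08, 0.23, 0.15; mean = 1.24/6 = 0.21.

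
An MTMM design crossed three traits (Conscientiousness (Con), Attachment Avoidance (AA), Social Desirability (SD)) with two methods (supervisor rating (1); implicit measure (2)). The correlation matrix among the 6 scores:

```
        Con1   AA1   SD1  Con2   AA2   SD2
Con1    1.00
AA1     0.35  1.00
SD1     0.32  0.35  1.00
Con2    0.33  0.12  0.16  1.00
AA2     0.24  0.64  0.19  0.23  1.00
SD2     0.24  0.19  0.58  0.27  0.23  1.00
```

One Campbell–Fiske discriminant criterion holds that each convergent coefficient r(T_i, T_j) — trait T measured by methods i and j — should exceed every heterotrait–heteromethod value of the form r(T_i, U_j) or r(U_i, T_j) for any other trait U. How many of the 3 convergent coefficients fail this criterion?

0

Checking each validity diagonal entry against its comparison values:
Con (methods 1·2): 0.33 vs {0.24, 0.12, 0.24, 0.16} → pass.
AA (methods 1·2): 0.64 vs {0.12, 0.24, 0.19, 0.19} → pass.
SD (methods 1·2): 0.58 vs {0.16, 0.24, 0.19, 0.19} → pass.
0 of 3 fail.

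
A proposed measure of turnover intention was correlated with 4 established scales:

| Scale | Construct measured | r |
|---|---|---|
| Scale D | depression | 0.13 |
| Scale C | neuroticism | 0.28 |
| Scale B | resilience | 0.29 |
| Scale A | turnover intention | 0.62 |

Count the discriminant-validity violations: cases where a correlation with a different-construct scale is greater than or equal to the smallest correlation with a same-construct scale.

Convergent (same construct = turnover intention): Scale A.
Smallest convergent = 0.62. Discriminant values: 0.13, 0.28, 0.29; count ≥ 0.62 → 0.

0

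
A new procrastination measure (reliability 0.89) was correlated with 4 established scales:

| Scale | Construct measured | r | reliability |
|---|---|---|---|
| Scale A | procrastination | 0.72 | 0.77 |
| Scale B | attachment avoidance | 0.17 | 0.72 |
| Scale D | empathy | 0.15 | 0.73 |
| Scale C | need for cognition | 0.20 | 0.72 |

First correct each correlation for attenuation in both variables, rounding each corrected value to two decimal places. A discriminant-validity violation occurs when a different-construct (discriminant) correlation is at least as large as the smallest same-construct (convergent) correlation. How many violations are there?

Disattenuated r (r / √(r_scale · r_new)):
  Scale A (conv): 0.72 / √(0.77·0.89) = 0.87
  Scale B (disc): 0.17 / √(0.72·0.89) = 0.21
  Scale D (disc): 0.15 / √(0.73·0.89) = 0.19
  Scale C (disc): 0.20 / √(0.72·0.89) = 0.25
Smallest convergent = 0.87. Discriminant values: 0.21, 0.19, 0.25; count ≥ 0.87 → 0.

0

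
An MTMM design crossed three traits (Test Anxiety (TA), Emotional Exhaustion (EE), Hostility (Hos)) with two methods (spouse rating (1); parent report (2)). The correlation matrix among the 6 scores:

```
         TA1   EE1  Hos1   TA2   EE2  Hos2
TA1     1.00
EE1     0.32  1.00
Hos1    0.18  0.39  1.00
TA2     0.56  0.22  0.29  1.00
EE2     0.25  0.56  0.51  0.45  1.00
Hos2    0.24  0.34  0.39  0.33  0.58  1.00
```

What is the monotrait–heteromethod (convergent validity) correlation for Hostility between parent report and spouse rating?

Same trait (Hos), different methods: r(Hos2, Hos1) = 0.39.

0.39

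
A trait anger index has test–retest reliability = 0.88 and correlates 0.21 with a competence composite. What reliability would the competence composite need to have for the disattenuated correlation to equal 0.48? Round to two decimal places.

r_true = r_obs / √(r_xx · r_yy) ⇒ 0.48 = 0.21 / √(0.88 · r_yy).
√(0.88 · r_yy) = 0.21 / 0.48 = 0.4375; 0.88 · r_yy = 0.1914; r_yy = 0.1914 / 0.88 ≈ 0.22.

0.22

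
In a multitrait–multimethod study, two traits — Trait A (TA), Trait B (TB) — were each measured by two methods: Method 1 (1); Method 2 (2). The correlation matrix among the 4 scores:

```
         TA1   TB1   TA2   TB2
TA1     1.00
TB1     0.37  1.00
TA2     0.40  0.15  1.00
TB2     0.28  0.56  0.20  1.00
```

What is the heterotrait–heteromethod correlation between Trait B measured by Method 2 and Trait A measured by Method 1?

0.28

Different traits and methods: r(TB2, TA1) = 0.28.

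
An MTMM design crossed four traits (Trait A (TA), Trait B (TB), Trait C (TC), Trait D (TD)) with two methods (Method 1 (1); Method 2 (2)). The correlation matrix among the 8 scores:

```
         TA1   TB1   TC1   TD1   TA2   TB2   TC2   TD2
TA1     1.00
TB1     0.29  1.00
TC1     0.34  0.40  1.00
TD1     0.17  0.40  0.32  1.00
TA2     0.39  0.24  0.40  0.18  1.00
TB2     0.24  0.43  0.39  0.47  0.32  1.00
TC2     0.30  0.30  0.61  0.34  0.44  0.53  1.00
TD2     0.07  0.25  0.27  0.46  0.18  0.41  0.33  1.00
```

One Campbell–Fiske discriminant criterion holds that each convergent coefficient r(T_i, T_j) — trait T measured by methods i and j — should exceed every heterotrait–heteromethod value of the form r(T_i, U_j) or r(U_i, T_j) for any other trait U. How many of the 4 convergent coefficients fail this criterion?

3

Checking each validity diagonal entry against its comparison values:
TA (methods 1·2): 0.39 vs {0.24, 0.24, 0.30, 0.40, 0.07, 0.18} → fail.
TB (methods 1·2): 0.43 vs {0.24, 0.24, 0.30, 0.39, 0.25, 0.47} → fail.
TC (methods 1·2): 0.61 vs {0.40, 0.30, 0.39, 0.30, 0.27, 0.34} → pass.
TD (methods 1·2): 0.46 vs {0.18, 0.07, 0.47, 0.25, 0.34, 0.27} → fail.
3 of 4 fail.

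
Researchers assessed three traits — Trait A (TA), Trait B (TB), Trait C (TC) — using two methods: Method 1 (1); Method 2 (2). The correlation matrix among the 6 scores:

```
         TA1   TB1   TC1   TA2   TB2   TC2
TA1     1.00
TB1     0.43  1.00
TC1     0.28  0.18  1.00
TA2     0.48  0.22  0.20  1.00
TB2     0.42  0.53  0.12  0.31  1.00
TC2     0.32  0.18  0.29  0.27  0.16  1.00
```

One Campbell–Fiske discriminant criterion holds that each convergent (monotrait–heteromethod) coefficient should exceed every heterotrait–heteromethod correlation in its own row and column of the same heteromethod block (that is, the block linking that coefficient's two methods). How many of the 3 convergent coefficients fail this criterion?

1

Each convergent coefficient versus the relevant comparison correlations:
TA (methods 1·2): 0.48 vs {0.42, 0.22, 0.32, 0.20} → pass.
TB (methods 1·2): 0.53 vs {0.22, 0.42, 0.18, 0.12} → pass.
TC (methods 1·2): 0.29 vs {0.20, 0.32, 0.12, 0.18} → fail.
1 of 3 fail.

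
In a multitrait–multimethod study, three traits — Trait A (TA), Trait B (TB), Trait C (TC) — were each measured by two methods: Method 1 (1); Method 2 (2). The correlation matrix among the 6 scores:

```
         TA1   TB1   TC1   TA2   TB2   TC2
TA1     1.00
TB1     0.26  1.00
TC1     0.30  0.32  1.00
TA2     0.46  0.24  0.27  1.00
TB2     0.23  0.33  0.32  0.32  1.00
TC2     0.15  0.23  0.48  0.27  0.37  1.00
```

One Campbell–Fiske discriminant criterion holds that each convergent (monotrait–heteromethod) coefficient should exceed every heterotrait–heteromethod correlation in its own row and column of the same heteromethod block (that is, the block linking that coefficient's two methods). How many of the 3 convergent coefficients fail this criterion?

0

Checking each validity diagonal entry against its comparison values:
TA (methods 1·2): 0.46 vs {0.23, 0.24, 0.15, 0.27} → pass.
TB (methods 1·2): 0.33 vs {0.24, 0.23, 0.23, 0.32} → pass.
TC (methods 1·2): 0.48 vs {0.27, 0.15, 0.32, 0.23} → pass.
0 of 3 fail.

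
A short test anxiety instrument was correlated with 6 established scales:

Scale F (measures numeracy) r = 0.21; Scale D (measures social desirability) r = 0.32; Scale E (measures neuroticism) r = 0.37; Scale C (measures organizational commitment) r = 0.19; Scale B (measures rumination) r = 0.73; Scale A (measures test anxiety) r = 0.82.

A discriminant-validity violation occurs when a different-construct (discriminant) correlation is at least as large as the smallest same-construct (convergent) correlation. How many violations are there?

Convergent (same construct = test anxiety): Scale A.
Smallest convergent = 0.82. Discriminant values: 0.21, 0.32, 0.37, 0.19, 0.73; count ≥ 0.82 → 0.

0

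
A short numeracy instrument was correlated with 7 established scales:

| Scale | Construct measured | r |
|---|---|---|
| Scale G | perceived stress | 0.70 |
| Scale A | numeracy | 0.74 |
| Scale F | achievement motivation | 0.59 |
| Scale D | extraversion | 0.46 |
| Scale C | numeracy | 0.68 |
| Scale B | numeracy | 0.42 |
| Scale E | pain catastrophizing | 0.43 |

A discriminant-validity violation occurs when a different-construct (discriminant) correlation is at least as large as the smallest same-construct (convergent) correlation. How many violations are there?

Convergent (same construct = numeracy): Scale A, Scale C, Scale B.
Smallest convergent = 0.42. Discriminant values: 0.70, 0.59, 0.46, 0.43; count ≥ 0.42 → 4.

4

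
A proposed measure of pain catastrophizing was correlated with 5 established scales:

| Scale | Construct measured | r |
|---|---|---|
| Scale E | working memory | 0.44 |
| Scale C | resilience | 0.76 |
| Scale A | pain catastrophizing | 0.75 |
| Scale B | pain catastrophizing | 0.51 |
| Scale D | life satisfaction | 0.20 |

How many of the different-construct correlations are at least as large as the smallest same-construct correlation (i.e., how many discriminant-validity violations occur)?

1

Convergent (same construct = pain catastrophizing): Scale A, Scale B.
Smallest convergent = 0.51. Discriminant values: 0.44, 0.76, 0.20; count ≥ 0.51 → 1.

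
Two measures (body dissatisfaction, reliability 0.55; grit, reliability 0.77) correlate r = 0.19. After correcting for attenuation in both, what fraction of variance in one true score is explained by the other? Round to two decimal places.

Disattenuated r = 0.19 / √(0.55 × 0.77) = 0.19 / 0.6508 = 0.2919.
Shared true-score variance = 0.2919² = 0.0852 ≈ 0.09.

0.09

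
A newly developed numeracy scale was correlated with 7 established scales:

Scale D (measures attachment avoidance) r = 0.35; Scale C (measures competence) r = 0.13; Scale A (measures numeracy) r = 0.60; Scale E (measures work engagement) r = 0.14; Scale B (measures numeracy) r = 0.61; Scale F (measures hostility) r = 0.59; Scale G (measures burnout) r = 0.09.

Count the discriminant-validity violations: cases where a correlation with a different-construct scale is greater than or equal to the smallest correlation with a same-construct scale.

0

Convergent (same construct = numeracy): Scale A, Scale B.
Smallest convergent = 0.60. Discriminant values: 0.35, 0.13, 0.14, 0.59, 0.09; count ≥ 0.60 → 0.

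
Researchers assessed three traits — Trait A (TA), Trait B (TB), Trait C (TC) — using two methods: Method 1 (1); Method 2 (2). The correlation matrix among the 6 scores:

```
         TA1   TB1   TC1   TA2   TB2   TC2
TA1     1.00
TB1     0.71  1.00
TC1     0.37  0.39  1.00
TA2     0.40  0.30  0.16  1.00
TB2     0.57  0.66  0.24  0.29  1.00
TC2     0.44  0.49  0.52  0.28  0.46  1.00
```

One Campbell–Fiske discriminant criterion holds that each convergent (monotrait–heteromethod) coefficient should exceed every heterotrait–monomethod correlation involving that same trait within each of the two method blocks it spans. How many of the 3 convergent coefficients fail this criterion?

2

Convergent coefficients and their comparison sets:
TA (methods 1·2): 0.40 vs {0.71, 0.29, 0.37, 0.28} → fail.
TB (methods 1·2): 0.66 vs {0.71, 0.29, 0.39, 0.46} → fail.
TC (methods 1·2): 0.52 vs {0.37, 0.28, 0.39, 0.46} → pass.
2 of 3 fail.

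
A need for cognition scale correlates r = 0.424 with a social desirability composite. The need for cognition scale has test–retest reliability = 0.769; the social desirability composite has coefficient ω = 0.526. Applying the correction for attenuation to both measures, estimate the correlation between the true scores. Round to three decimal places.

r_true = r_obs / √(r_xx · r_yy) = 0.424 / √(0.769 × 0.526) = 0.424 / √0.404494 = 0.424 / 0.6360 ≈ 0.667.

0.667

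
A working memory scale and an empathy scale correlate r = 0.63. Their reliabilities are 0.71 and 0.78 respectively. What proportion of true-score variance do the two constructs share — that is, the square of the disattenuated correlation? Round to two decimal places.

0.72

Disattenuated r = 0.63 / √(0.71 × 0.78) = 0.63 / 0.7442 = 0.8465.
Shared true-score variance = 0.8465² = 0.7166 ≈ 0.72.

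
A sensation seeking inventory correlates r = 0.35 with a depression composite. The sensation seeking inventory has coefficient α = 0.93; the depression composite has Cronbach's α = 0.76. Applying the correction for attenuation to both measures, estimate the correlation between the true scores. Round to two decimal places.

r_true = r_obs / √(r_xx · r_yy) = 0.35 / √(0.93 × 0.76) = 0.35 / √0.7068 = 0.35 / 0.8407 ≈ 0.42.

0.42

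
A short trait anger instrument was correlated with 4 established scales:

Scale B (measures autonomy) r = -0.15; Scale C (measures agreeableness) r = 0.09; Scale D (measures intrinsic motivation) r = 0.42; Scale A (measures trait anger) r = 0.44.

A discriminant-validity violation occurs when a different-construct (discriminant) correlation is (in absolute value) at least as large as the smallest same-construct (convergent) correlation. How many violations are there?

Convergent (same construct = trait anger): Scale A.
Smallest convergent = 0.44. Discriminant |r|: 0.15, 0.09, 0.42; count ≥ 0.44 → 0.

0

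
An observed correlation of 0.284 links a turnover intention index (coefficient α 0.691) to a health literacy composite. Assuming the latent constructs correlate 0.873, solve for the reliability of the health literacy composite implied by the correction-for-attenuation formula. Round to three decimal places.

r_true = r_obs / √(r_xx · r_yy) ⇒ 0.873 = 0.284 / √(0.691 · r_yy).
√(0.691 · r_yy) = 0.284 / 0.873 = 0.3253; 0.691 · r_yy = 0.1058; r_yy = 0.1058 / 0.691 ≈ 0.153.

0.153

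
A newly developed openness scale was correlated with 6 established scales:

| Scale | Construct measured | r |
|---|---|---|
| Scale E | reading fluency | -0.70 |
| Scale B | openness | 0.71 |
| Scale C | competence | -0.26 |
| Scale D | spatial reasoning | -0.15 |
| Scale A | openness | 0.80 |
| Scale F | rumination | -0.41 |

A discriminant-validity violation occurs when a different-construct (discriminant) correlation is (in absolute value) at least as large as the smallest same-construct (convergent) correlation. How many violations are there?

0

Convergent (same construct = openness): Scale B, Scale A.
Smallest convergent = 0.71. Discriminant |r|: 0.70, 0.26, 0.15, 0.41; count ≥ 0.71 → 0.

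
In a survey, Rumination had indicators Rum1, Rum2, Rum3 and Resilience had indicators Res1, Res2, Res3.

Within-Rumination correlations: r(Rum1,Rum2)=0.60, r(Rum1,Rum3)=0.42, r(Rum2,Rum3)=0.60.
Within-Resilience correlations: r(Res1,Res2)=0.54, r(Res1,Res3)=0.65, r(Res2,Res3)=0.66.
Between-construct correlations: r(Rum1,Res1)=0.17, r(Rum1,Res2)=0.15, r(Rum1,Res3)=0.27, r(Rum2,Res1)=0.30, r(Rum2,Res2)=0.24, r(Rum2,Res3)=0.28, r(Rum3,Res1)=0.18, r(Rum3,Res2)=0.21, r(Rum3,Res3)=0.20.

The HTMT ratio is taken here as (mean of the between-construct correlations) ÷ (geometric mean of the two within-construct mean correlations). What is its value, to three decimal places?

Mean heterotrait r = 2.00/9 = 0.2222.
Mean within-Rum = 1.62/3 = 0.5400; mean within-Res = 1.85/3 = 0.6167.
Geometric mean = √(0.5400 × 0.6167) = 0.5771.
HTMT = 0.2222 / 0.5771 = 0.385.

0.385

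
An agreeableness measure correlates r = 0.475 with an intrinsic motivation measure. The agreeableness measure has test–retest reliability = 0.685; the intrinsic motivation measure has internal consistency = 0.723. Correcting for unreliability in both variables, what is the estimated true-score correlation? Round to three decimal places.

r_true = r_obs / √(r_xx · r_yy) = 0.475 / √(0.685 × 0.723) = 0.475 / √0.495255 = 0.475 / 0.7037 ≈ 0.675.

0.675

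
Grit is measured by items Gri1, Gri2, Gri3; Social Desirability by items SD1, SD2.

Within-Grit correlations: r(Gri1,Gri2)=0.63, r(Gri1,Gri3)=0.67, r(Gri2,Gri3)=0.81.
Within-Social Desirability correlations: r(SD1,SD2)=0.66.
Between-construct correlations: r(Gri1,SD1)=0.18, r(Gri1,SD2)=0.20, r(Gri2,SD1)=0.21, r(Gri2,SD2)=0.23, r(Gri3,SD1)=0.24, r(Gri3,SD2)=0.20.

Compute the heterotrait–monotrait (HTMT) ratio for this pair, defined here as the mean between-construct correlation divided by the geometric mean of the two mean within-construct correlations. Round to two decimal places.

0.31

Mean between = 1.26/6 = 0.2100.
Mean within-Gri = 2.11/3 = 0.7033; mean within-SD = 0.66/1 = 0.6600.
Geometric mean = √(0.7033 × 0.6600) = 0.6813.
HTMT = 0.2100 / 0.6813 = 0.31.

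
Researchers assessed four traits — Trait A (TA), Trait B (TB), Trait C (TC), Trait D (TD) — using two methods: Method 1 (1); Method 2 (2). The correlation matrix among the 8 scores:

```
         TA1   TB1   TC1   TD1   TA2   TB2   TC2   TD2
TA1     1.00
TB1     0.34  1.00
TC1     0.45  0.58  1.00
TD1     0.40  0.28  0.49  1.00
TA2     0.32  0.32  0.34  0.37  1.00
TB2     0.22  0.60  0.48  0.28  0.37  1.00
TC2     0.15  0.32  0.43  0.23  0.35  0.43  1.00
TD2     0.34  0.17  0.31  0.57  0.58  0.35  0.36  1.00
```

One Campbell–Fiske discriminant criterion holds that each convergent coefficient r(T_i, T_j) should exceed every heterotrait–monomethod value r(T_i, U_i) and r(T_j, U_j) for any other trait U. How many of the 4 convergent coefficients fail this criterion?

3

Convergent coefficients and their comparison sets:
TA (methods 1·2): 0.32 vs {0.34, 0.37, 0.45, 0.35, 0.40, 0.58} → fail.
TB (methods 1·2): 0.60 vs {0.34, 0.37, 0.58, 0.43, 0.28, 0.35} → pass.
TC (methods 1·2): 0.43 vs {0.45, 0.35, 0.58, 0.43, 0.49, 0.36} → fail.
TD (methods 1·2): 0.57 vs {0.40, 0.58, 0.28, 0.35, 0.49, 0.36} → fail.
3 of 4 fail.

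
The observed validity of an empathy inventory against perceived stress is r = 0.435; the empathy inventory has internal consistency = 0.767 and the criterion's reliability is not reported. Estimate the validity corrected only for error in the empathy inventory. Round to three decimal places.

Single correction: r_c = r_obs / √r_xx = 0.435 / √0.767 = 0.435 / 0.8758 ≈ 0.497.

0.497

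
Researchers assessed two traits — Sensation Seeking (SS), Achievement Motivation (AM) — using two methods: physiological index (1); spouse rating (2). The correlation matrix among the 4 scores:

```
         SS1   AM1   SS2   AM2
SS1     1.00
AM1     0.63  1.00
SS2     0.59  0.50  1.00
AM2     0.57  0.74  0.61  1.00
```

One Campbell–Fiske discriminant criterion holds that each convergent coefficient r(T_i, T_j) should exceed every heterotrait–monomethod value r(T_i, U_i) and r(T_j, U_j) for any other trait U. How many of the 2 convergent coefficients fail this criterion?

Checking each validity diagonal entry against its comparison values:
SS (methods 1·2): 0.59 vs {0.63, 0.61} → fail.
AM (methods 1·2): 0.74 vs {0.63, 0.61} → pass.
1 of 2 fail.

1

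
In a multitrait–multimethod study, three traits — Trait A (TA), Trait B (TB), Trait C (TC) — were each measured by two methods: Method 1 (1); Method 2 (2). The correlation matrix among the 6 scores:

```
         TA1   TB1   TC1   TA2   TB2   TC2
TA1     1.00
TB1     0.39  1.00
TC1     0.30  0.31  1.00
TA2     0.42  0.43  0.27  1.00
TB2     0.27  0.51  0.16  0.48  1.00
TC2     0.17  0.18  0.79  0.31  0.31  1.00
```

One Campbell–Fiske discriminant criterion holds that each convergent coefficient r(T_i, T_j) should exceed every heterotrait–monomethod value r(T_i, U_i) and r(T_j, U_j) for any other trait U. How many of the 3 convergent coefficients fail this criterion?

Each convergent coefficient versus the relevant comparison correlations:
TA (methods 1·2): 0.42 vs {0.39, 0.48, 0.30, 0.31} → fail.
TB (methods 1·2): 0.51 vs {0.39, 0.48, 0.31, 0.31} → pass.
TC (methods 1·2): 0.79 vs {0.30, 0.31, 0.31, 0.31} → pass.
1 of 3 fail.

1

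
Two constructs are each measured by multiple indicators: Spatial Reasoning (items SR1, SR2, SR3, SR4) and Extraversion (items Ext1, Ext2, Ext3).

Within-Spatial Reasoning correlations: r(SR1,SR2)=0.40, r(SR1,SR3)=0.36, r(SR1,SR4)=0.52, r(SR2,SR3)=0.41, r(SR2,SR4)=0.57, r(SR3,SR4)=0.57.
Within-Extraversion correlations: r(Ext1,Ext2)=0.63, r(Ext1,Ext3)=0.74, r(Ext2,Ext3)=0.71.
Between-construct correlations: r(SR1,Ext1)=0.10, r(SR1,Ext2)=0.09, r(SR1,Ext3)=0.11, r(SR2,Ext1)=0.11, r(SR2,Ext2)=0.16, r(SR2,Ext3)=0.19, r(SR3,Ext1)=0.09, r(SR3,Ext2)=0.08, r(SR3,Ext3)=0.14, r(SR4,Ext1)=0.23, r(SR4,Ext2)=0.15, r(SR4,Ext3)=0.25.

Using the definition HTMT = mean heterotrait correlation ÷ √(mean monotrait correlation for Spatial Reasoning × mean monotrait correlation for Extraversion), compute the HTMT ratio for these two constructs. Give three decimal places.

0.248

Mean between = 1.70/12 = 0.1417.
Mean within-SR = 2.83/6 = 0.4717; mean within-Ext = 2.08/3 = 0.6933.
Geometric mean = √(0.4717 × 0.6933) = 0.5719.
HTMT = 0.1417 / 0.5719 = 0.248.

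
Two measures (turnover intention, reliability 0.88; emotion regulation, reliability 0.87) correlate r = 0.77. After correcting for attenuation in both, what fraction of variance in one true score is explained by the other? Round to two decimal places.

Disattenuated r = 0.77 / √(0.88 × 0.87) = 0.77 / 0.8750 = 0.8800.
Shared true-score variance = 0.8800² = 0.7744 ≈ 0.77.

0.77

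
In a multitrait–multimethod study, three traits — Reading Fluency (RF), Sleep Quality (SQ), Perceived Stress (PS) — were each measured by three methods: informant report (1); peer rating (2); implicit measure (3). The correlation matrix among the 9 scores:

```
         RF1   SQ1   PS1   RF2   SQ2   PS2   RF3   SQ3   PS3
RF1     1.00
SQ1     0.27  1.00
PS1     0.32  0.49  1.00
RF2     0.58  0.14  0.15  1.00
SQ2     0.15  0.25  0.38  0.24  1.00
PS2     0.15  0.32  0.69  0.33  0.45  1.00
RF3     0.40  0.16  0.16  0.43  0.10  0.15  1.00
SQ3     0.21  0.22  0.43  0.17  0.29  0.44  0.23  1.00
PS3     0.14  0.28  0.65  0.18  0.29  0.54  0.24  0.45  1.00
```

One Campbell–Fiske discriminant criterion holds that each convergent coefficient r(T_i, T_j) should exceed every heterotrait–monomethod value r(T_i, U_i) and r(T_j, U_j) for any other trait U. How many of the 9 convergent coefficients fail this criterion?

3

Checking each validity diagonal entry against its comparison values:
RF (methods 1·2): 0.58 vs {0.27, 0.24, 0.32, 0.33} → pass.
RF (methods 1·3): 0.40 vs {0.27, 0.23, 0.32, 0.24} → pass.
RF (methods 2·3): 0.43 vs {0.24, 0.23, 0.33, 0.24} → pass.
SQ (methods 1·2): 0.25 vs {0.27, 0.24, 0.49, 0.45} → fail.
SQ (methods 1·3): 0.22 vs {0.27, 0.23, 0.49, 0.45} → fail.
SQ (methods 2·3): 0.29 vs {0.24, 0.23, 0.45, 0.45} → fail.
PS (methods 1·2): 0.69 vs {0.32, 0.33, 0.49, 0.45} → pass.
PS (methods 1·3): 0.65 vs {0.32, 0.24, 0.49, 0.45} → pass.
PS (methods 2·3): 0.54 vs {0.33, 0.24, 0.45, 0.45} → pass.
3 of 9 fail.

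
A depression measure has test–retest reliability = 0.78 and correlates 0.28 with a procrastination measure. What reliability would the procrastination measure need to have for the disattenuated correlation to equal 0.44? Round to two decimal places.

0.52

r_true = r_obs / √(r_xx · r_yy) ⇒ 0.44 = 0.28 / √(0.78 · r_yy).
√(0.78 · r_yy) = 0.28 / 0.44 = 0.6364; 0.78 · r_yy = 0.4050; r_yy = 0.4050 / 0.78 ≈ 0.52.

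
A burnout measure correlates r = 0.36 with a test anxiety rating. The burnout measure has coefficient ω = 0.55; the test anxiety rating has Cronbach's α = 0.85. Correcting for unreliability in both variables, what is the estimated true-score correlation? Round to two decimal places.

0.53

r_true = r_obs / √(r_xx · r_yy) = 0.36 / √(0.55 × 0.85) = 0.36 / √0.4675 = 0.36 / 0.6837 ≈ 0.53.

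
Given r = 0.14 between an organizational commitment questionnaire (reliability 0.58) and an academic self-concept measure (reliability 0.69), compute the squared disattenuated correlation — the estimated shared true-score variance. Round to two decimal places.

0.05

Disattenuated r = 0.14 / √(0.58 × 0.69) = 0.14 / 0.6326 = 0.2213.
Shared true-score variance = 0.2213² = 0.0490 ≈ 0.05.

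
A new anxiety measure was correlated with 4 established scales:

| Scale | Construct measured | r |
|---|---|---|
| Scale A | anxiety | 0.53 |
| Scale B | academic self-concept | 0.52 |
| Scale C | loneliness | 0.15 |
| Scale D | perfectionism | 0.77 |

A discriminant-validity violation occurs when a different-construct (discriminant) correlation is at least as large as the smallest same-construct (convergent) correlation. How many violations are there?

Convergent (same construct = anxiety): Scale A.
Smallest convergent = 0.53. Discriminant values: 0.52, 0.15, 0.77; count ≥ 0.53 → 1.

1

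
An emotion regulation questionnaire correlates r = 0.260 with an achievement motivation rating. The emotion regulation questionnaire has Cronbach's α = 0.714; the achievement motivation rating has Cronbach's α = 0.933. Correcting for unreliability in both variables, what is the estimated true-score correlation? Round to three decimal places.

r_true = r_obs / √(r_xx · r_yy) = 0.260 / √(0.714 × 0.933) = 0.260 / √0.666162 = 0.260 / 0.8162 ≈ 0.319.

0.319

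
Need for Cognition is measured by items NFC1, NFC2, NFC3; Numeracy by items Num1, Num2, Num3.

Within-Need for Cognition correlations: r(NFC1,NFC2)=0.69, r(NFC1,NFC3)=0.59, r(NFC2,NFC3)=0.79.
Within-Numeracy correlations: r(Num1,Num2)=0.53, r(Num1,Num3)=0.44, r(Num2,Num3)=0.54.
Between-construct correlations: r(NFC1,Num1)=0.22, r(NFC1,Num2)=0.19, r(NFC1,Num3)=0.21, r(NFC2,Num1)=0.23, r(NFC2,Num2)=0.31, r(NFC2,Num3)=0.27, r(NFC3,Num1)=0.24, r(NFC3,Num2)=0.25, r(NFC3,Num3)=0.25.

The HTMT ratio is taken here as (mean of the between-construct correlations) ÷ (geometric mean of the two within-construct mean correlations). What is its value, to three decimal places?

0.409

Mean between = 2.17/9 = 0.2411.
Mean within-NFC = 2.07/3 = 0.6900; mean within-Num = 1.51/3 = 0.5033.
Geometric mean = √(0.6900 × 0.5033) = 0.5893.
HTMT = 0.2411 / 0.5893 = 0.409.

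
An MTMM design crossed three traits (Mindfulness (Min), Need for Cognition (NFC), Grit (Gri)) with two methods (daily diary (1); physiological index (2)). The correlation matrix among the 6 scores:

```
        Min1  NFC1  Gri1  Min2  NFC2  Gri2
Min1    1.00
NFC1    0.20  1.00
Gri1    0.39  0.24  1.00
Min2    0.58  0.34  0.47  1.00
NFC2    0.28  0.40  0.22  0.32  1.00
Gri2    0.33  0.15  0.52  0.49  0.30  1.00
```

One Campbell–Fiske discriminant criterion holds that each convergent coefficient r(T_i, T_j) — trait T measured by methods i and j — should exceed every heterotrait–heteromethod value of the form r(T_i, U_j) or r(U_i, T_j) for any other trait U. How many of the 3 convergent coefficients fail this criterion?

0

Checking each validity diagonal entry against its comparison values:
Min (methods 1·2): 0.58 vs {0.28, 0.34, 0.33, 0.47} → pass.
NFC (methods 1·2): 0.40 vs {0.34, 0.28, 0.15, 0.22} → pass.
Gri (methods 1·2): 0.52 vs {0.47, 0.33, 0.22, 0.15} → pass.
0 of 3 fail.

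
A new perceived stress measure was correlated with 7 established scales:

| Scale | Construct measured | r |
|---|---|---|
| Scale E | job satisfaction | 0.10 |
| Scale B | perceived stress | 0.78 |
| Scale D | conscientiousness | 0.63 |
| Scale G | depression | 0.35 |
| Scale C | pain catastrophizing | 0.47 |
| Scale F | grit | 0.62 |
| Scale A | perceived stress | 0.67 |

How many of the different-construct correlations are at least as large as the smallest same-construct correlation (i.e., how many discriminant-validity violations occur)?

Convergent (same construct = perceived stress): Scale B, Scale A.
Smallest convergent = 0.67. Discriminant values: 0.10, 0.63, 0.35, 0.47, 0.62; count ≥ 0.67 → 0.

0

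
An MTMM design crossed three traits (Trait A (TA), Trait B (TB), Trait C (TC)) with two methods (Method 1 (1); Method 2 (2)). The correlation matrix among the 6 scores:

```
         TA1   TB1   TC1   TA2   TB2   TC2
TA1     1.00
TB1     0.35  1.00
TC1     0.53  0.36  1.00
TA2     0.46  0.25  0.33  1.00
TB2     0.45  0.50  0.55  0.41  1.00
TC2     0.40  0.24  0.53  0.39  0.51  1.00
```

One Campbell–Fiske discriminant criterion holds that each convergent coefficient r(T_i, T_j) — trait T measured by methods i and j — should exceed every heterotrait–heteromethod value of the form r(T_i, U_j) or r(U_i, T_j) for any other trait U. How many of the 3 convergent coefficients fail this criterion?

2

Each convergent coefficient versus the relevant comparison correlations:
TA (methods 1·2): 0.46 vs {0.45, 0.25, 0.40, 0.33} → pass.
TB (methods 1·2): 0.50 vs {0.25, 0.45, 0.24, 0.55} → fail.
TC (methods 1·2): 0.53 vs {0.33, 0.40, 0.55, 0.24} → fail.
2 of 3 fail.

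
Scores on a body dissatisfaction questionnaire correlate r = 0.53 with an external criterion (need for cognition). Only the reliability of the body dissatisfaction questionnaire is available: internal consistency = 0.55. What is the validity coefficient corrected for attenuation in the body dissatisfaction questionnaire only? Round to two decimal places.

Single correction: r_c = r_obs / √r_xx = 0.53 / √0.55 = 0.53 / 0.7416 ≈ 0.71.

0.71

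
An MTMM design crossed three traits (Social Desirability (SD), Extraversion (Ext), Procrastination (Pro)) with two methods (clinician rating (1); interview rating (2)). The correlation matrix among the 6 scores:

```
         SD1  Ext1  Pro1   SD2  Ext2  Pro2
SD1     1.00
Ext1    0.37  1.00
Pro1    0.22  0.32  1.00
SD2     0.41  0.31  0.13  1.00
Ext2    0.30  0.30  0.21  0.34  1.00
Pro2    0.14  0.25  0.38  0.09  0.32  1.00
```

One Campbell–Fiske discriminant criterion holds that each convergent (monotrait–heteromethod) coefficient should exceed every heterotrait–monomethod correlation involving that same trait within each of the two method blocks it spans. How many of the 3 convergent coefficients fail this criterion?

Each convergent coefficient versus the relevant comparison correlations:
SD (methods 1·2): 0.41 vs {0.37, 0.34, 0.22, 0.09} → pass.
Ext (methods 1·2): 0.30 vs {0.37, 0.34, 0.32, 0.32} → fail.
Pro (methods 1·2): 0.38 vs {0.22, 0.09, 0.32, 0.32} → pass.
1 of 3 fail.

1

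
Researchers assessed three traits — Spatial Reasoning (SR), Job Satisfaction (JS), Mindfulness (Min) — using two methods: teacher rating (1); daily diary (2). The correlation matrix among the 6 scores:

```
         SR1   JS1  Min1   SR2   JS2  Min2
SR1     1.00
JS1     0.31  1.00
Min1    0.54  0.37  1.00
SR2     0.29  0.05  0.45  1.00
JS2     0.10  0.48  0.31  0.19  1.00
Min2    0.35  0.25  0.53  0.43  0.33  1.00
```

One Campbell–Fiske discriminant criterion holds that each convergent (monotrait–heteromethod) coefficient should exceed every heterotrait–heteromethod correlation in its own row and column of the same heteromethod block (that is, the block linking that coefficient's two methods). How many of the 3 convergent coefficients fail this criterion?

1

Convergent coefficients and their comparison sets:
SR (methods 1·2): 0.29 vs {0.10, 0.05, 0.35, 0.45} → fail.
JS (methods 1·2): 0.48 vs {0.05, 0.10, 0.25, 0.31} → pass.
Min (methods 1·2): 0.53 vs {0.45, 0.35, 0.31, 0.25} → pass.
1 of 3 fail.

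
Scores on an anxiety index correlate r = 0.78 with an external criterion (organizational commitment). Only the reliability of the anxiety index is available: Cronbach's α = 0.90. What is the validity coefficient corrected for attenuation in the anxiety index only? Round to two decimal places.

0.82

Single correction: r_c = r_obs / √r_xx = 0.78 / √0.90 = 0.78 / 0.9487 ≈ 0.82.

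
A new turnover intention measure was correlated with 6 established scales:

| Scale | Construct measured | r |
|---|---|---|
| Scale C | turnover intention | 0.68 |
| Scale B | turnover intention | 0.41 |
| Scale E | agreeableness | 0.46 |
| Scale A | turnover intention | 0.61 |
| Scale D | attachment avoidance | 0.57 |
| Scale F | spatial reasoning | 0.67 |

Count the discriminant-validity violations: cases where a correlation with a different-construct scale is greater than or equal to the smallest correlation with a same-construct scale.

Convergent (same construct = turnover intention): Scale C, Scale B, Scale A.
Smallest convergent = 0.41. Discriminant values: 0.46, 0.57, 0.67; count ≥ 0.41 → 3.

3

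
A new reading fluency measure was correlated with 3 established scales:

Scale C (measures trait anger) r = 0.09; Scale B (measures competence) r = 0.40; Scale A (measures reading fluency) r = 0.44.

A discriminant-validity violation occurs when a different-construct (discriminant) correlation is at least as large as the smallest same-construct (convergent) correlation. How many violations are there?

Convergent (same construct = reading fluency): Scale A.
Smallest convergent = 0.44. Discriminant values: 0.09, 0.40; count ≥ 0.44 → 0.

0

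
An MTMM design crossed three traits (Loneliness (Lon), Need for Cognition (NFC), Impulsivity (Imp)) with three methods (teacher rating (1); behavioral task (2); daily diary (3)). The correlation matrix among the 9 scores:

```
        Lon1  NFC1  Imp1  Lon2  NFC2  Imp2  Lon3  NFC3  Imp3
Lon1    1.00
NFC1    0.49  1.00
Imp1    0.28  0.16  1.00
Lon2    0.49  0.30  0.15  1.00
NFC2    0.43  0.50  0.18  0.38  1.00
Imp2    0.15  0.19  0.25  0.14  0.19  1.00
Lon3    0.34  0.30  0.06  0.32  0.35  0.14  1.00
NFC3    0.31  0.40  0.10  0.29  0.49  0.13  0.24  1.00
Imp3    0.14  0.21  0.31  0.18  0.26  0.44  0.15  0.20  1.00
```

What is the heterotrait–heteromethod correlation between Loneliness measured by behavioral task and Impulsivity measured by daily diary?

Different traits and methods: r(Lon2, Imp3) = 0.18.

0.18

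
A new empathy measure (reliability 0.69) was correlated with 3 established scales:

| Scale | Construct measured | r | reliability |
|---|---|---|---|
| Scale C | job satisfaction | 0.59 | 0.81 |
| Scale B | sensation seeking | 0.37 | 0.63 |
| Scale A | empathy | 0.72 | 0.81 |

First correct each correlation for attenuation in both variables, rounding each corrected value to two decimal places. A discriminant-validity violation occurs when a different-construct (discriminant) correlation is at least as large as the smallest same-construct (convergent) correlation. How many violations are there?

Disattenuated r (r / √(r_scale · r_new)):
  Scale C (disc): 0.59 / √(0.81·0.69) = 0.79
  Scale B (disc): 0.37 / √(0.63·0.69) = 0.56
  Scale A (conv): 0.72 / √(0.81·0.69) = 0.96
Smallest convergent = 0.96. Discriminant values: 0.79, 0.56; count ≥ 0.96 → 0.

0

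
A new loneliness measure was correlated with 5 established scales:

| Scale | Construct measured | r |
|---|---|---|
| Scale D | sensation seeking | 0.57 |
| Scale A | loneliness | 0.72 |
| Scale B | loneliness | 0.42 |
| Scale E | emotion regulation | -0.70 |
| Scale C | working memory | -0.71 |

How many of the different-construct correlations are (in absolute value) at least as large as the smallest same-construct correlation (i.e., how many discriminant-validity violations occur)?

3

Convergent (same construct = loneliness): Scale A, Scale B.
Smallest convergent = 0.42. Discriminant |r|: 0.57, 0.70, 0.71; count ≥ 0.42 → 3.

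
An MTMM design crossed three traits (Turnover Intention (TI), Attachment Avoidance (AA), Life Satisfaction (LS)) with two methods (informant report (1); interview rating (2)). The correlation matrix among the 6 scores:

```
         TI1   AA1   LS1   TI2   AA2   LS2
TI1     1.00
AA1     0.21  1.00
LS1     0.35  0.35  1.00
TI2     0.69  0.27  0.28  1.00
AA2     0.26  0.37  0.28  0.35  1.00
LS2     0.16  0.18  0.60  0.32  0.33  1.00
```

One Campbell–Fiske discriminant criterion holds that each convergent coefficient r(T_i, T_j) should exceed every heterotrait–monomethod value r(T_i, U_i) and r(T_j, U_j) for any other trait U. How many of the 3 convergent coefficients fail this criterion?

0

Convergent coefficients and their comparison sets:
TI (methods 1·2): 0.69 vs {0.21, 0.35, 0.35, 0.32} → pass.
AA (methods 1·2): 0.37 vs {0.21, 0.35, 0.35, 0.33} → pass.
LS (methods 1·2): 0.60 vs {0.35, 0.32, 0.35, 0.33} → pass.
0 of 3 fail.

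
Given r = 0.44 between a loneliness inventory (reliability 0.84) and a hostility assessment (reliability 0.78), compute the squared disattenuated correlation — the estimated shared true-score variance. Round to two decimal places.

Disattenuated r = 0.44 / √(0.84 × 0.78) = 0.44 / 0.8094 = 0.5436.
Shared true-score variance = 0.5436² = 0.2955 ≈ 0.30.

0.30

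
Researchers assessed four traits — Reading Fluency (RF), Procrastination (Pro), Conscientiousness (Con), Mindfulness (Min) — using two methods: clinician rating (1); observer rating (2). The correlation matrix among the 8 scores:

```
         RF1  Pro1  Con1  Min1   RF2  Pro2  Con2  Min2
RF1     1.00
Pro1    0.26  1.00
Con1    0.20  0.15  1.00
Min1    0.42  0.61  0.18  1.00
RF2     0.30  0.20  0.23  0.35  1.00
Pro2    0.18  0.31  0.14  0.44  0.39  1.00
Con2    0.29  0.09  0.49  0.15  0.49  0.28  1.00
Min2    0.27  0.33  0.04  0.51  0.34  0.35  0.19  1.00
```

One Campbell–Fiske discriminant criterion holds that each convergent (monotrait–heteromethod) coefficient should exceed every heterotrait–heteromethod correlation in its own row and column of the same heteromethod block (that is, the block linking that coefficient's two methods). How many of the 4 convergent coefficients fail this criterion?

2

Convergent coefficients and their comparison sets:
RF (methods 1·2): 0.30 vs {0.18, 0.20, 0.29, 0.23, 0.27, 0.35} → fail.
Pro (methods 1·2): 0.31 vs {0.20, 0.18, 0.09, 0.14, 0.33, 0.44} → fail.
Con (methods 1·2): 0.49 vs {0.23, 0.29, 0.14, 0.09, 0.04, 0.15} → pass.
Min (methods 1·2): 0.51 vs {0.35, 0.27, 0.44, 0.33, 0.15, 0.04} → pass.
2 of 4 fail.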